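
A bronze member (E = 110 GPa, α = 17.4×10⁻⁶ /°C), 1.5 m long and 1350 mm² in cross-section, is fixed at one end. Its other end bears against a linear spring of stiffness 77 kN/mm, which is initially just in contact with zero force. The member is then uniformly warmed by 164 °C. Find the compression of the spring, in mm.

The unrestrained thermal change is αΔT L = 17.4×10⁻⁶ × 164 × 1500 = 4.28 mm.
Let P be the compressive force at the spring. The member shortens elastically by PL/(AE) and the spring compresses by P/k; together these equal δ_free.
So P = δ_free / [L/(AE) + 1/k] = 4.28 / [ 1500/(1350×110×10³) + 1/(77×10³) ].
P = 4.28 / 2.309×10⁻⁵ = 185400 N.
Spring compression = P/k = 185400/(77×10³) = 2.408 mm.

δ ≈ 2.41 mm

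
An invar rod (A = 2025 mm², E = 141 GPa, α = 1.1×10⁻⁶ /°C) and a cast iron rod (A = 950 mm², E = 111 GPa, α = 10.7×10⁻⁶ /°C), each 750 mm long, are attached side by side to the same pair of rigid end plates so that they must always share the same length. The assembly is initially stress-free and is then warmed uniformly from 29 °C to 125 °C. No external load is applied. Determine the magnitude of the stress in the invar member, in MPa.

σ ≈ 35 MPa (tensile)

Equilibrium of a rigid end plate with no external load gives equal and opposite internal forces ±P in the two members. Since α_{cast iron} > α_{invar}, heating drives the cast iron into compression and the invar into tension.
Setting the final lengths equal and cancelling L: (α₁ − α₂)ΔT = P/(A₁E₁) + P/(A₂E₂).
|α₁ − α₂|·ΔT = 9.6×10⁻⁶ × 96 = 0.0009216.
1/(A₁E₁) + 1/(A₂E₂) = 1/(2025×141×10³) + 1/(950×111×10³) = 1.299×10⁻⁸ N⁻¹.
P = 0.0009216 / 1.299×10⁻⁸ = 70970 N = 70.97 kN.
σ_{invar} = P/A₁ = 70970/2025 = 35.05 MPa, tensile.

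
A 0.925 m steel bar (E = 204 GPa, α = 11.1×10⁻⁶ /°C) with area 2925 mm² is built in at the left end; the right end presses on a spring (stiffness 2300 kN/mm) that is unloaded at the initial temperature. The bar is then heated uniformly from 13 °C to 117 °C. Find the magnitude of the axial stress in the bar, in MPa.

σ ≈ 184 MPa (compressive)

Free thermal expansion: δ_free = αΔT L = 11.1×10⁻⁶ × 104 × 925 = 1.068 mm.
With a force P in the spring, the elastic change of the bar is PL/(AE) and that of the spring is P/k; compatibility requires their sum to equal δ_free.
So P = δ_free / [L/(AE) + 1/k] = 1.068 / [ 925/(2925×204×10³) + 1/(2300×10³) ].
P = 1.068 / 1.985×10⁻⁶ = 538000 N.
σ = P/A = 538000/2925 = 183.9 MPa.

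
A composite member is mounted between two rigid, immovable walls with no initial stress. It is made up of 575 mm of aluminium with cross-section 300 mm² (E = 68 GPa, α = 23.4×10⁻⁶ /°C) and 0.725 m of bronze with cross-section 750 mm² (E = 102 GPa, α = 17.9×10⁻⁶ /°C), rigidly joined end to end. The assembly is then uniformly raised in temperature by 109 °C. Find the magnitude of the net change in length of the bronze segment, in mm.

|ΔL| ≈ 0.69 mm

With the walls removed the bar would change length by δ_free = Σ αᵢΔT Lᵢ = 23.4×10⁻⁶×109×575 + 17.9×10⁻⁶×109×725 = 2.881 mm.
The walls prevent any net length change, so an axial force P (same in every segment) develops. Compatibility: P · Σ Lᵢ/(AᵢEᵢ) = δ_free.
Σ Lᵢ/(AᵢEᵢ) = 575/(300×68×10³) + 725/(750×102×10³) = 3.766×10⁻⁵ mm/N.
So P = 2.881 / 3.766×10⁻⁵ = 76.5 kN, compressive.
For the bronze segment, free thermal change = 17.9×10⁻⁶×109×725 = 1.415 mm and elastic change from P = 76500×725/(750×102×10³) = 0.725 mm; these oppose, so the net change is 0.69 mm (segment lengthens).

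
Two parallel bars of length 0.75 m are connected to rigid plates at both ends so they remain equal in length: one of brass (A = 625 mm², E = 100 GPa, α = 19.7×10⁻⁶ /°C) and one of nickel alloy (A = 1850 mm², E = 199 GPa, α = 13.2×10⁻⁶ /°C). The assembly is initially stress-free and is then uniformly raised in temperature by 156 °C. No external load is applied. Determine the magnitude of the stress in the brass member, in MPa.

The brass has the larger α, so on heating it would change length more than the nickel alloy if both were free. The rigid plates force a common final length, so the brass is put into compression and the nickel alloy into tension, with equal and opposite forces P (no external load).
Equating the net (thermal + elastic) strains gives |α₁ − α₂|·ΔT = P·[1/(A₁E₁) + 1/(A₂E₂)].
|α₁ − α₂|·ΔT = 6.5×10⁻⁶ × 156 = 0.001014.
1/(A₁E₁) + 1/(A₂E₂) = 1/(625×100×10³) + 1/(1850×199×10³) = 1.872×10⁻⁸ N⁻¹.
P = 0.001014 / 1.872×10⁻⁸ = 54180 N = 54.18 kN.
σ_{brass} = P/A₁ = 54180/625 = 86.68 MPa, compressive.

σ ≈ 86.7 MPa (compressive)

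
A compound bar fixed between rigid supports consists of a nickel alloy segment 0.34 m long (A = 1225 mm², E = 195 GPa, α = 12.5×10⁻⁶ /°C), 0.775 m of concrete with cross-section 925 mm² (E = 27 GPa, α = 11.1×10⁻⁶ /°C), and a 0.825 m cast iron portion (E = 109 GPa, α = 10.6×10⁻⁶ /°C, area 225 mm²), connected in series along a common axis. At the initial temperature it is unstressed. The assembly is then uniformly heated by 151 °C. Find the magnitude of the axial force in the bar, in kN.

With the walls removed the bar would change length by δ_free = Σ αᵢΔT Lᵢ = 12.5×10⁻⁶×151×340 + 11.1×10⁻⁶×151×775 + 10.6×10⁻⁶×151×825 = 3.261 mm.
The walls prevent any net length change, so an axial force P (same in every segment) develops. Compatibility: P · Σ Lᵢ/(AᵢEᵢ) = δ_free.
The series flexibility is Σ Lᵢ/(AᵢEᵢ) = 340/(1225×195×10³) + 775/(925×27×10³) + 825/(225×109×10³) = 6.609×10⁻⁵ mm/N.
P = 3.261 / 6.609×10⁻⁵ = 49340 N = 49.34 kN, compressive.

P ≈ 49.3 kN (compressive)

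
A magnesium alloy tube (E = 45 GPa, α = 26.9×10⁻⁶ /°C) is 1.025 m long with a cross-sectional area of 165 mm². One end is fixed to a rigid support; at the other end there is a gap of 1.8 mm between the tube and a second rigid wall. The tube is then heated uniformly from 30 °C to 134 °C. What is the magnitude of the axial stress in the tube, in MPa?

σ ≈ 46.9 MPa (compressive)

If the wall were absent the tube would grow by αΔT L = 26.9×10⁻⁶ × 104 × 1025 = 2.868 mm.
The gap closes (δ_free > 1.8 mm) and the wall then resists a further 2.868 − 1.8 = 1.068 mm of expansion.
So σ = E(δ_free − g)/L = 45×10³ × 1.068/1025 = 46.87 MPa.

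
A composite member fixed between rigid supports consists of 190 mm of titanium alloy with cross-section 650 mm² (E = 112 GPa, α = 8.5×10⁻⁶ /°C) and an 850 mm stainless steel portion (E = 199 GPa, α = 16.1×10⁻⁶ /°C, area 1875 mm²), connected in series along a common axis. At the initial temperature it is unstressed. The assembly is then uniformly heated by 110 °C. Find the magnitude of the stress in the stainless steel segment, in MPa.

Free thermal expansion of the whole bar: Σ αᵢΔT Lᵢ = 8.5×10⁻⁶×110×190 + 16.1×10⁻⁶×110×850 = 1.683 mm.
The walls prevent any net length change, so an axial force P (same in every segment) develops. Compatibility: P · Σ Lᵢ/(AᵢEᵢ) = δ_free.
Σ Lᵢ/(AᵢEᵢ) = 190/(650×112×10³) + 850/(1875×199×10³) = 4.888×10⁻⁶ mm/N.
P = 1.683 / 4.888×10⁻⁶ = 344300 N = 344.3 kN, compressive.
σ_{stainless steel} = P / A = 344300 / 1875 = 183.6 MPa.

σ ≈ 184 MPa (compressive)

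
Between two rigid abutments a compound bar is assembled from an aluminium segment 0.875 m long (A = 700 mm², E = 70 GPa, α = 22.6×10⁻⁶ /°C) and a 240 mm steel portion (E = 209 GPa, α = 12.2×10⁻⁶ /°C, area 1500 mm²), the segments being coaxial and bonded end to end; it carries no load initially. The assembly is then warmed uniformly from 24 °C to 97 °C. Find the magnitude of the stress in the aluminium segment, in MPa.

σ ≈ 127 MPa (compressive)

With the walls removed the bar would change length by δ_free = Σ αᵢΔT Lᵢ = 22.6×10⁻⁶×73×875 + 12.2×10⁻⁶×73×240 = 1.657 mm.
The walls prevent any net length change, so an axial force P (same in every segment) develops. Compatibility: P · Σ Lᵢ/(AᵢEᵢ) = δ_free.
The series flexibility is Σ Lᵢ/(AᵢEᵢ) = 875/(700×70×10³) + 240/(1500×209×10³) = 1.862×10⁻⁵ mm/N.
Hence P = δ_free / Σ(L/AE) = 1.657/1.862×10⁻⁵ = 88.99 kN (compressive).
σ_{aluminium} = P / A = 88990 / 700 = 127.1 MPa.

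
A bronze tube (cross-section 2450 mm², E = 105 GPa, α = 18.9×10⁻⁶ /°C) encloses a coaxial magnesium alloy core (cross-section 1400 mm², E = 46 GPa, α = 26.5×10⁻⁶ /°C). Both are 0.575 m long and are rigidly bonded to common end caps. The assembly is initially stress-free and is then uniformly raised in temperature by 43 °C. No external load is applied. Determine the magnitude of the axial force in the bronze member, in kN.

Both members must finish at the same length. With the larger α, the magnesium alloy tends to over-expand; the plates restrain it, putting the magnesium alloy in compression and the bronze in tension. With no external load the two internal forces are equal and opposite, magnitude P.
Setting the final lengths equal and cancelling L: (α₁ − α₂)ΔT = P/(A₁E₁) + P/(A₂E₂).
|α₁ − α₂|·ΔT = 7.6×10⁻⁶ × 43 = 0.0003268.
1/(A₁E₁) + 1/(A₂E₂) = 1/(2450×105×10³) + 1/(1400×46×10³) = 1.942×10⁻⁸ N⁻¹.
So P = 0.0003268 / 1.942×10⁻⁸ = 16.83 kN.

P ≈ 16.8 kN (tensile in the bronze)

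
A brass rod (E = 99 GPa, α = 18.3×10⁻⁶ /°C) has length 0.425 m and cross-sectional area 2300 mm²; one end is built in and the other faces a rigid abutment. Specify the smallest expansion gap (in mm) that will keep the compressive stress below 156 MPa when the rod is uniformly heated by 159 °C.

g ≈ 0.567 mm

With no wall the rod would lengthen by αΔT L = 18.3×10⁻⁶ × 159 × 425 = 1.237 mm.
A stress of 156 MPa corresponds to the wall pushing the rod back by σL/E = 156×425/(99×10³) = 0.6697 mm.
The gap must absorb the remainder: g_min = 1.237 − 0.6697 = 0.5669 mm.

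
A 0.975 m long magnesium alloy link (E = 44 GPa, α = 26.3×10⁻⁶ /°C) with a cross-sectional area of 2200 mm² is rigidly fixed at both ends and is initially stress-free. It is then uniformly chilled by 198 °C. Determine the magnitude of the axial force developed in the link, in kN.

The ends cannot move, so σ = EαΔT = 44×10³ × 26.3×10⁻⁶ × 198 = 229.1 MPa.
P = AEαΔT = 2200 × 44×10³ × 26.3×10⁻⁶ × 198 = 504.1 kN (tensile).

P ≈ 504 kN (tensile)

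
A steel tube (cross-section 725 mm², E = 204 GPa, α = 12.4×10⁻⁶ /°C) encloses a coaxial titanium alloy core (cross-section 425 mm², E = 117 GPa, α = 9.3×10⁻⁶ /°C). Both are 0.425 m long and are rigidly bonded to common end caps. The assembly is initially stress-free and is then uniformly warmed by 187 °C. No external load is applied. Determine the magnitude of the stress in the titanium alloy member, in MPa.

Equilibrium of a rigid end plate with no external load gives equal and opposite internal forces ±P in the two members. Since α_{steel} > α_{titanium alloy}, heating drives the steel into compression and the titanium alloy into tension.
Setting the final lengths equal and cancelling L: (α₁ − α₂)ΔT = P/(A₁E₁) + P/(A₂E₂).
|α₁ − α₂|·ΔT = 3.1×10⁻⁶ × 187 = 0.0005797.
1/(A₁E₁) + 1/(A₂E₂) = 1/(725×204×10³) + 1/(425×117×10³) = 2.687×10⁻⁸ N⁻¹.
So P = 0.0005797 / 2.687×10⁻⁸ = 21.57 kN.
σ_{titanium alloy} = P/A₂ = 21570/425 = 50.76 MPa, tensile.

σ ≈ 50.8 MPa (tensile)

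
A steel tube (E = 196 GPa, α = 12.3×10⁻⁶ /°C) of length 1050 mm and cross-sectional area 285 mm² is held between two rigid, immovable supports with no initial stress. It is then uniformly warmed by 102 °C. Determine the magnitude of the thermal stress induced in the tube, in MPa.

With length fixed, the mechanical strain must cancel the thermal strain αΔT = 12.3×10⁻⁶ × 102 = 1254.6×10⁻⁶.
The stress required to suppress this strain is σ = Eε = 196×10³ × 1254.6×10⁻⁶ = 245.9 MPa, compressive since the tube is trying to expand.

σ ≈ 246 MPa (compressive)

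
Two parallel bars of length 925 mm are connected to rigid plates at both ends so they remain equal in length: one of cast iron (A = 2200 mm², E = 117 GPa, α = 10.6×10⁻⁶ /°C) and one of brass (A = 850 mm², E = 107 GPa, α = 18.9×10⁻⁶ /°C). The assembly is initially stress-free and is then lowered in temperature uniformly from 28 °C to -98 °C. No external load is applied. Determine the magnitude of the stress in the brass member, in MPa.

Both members must finish at the same length. With the larger α, the brass tends to over-contract; the plates restrain it, putting the brass in tension and the cast iron in compression. With no external load the two internal forces are equal and opposite, magnitude P.
Equating the net (thermal + elastic) strains gives |α₁ − α₂|·ΔT = P·[1/(A₁E₁) + 1/(A₂E₂)].
|α₁ − α₂|·ΔT = 8.3×10⁻⁶ × 126 = 0.001046.
1/(A₁E₁) + 1/(A₂E₂) = 1/(2200×117×10³) + 1/(850×107×10³) = 1.488×10⁻⁸ N⁻¹.
So P = 0.001046 / 1.488×10⁻⁸ = 70.28 kN.
σ_{brass} = P/A₂ = 70280/850 = 82.68 MPa, tensile.

σ ≈ 82.7 MPa (tensile)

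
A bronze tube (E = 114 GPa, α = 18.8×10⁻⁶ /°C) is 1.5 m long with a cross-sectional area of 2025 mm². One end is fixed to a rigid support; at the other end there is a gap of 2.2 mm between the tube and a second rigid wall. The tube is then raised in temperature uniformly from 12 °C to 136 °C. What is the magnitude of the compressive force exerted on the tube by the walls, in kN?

P ≈ 200 kN

Unrestrained expansion: δ_free = αΔT L = 18.8×10⁻⁶ × 124 × 1500 = 3.497 mm.
The gap closes (δ_free > 2.2 mm) and the wall then resists a further 3.497 − 2.2 = 1.297 mm of expansion.
Compatibility: PL/(AE) = 1.297 mm, so σ = P/A = E × (1.297/1500) = 98.56 MPa.
P = σA = 98.56 × 2025 = 199.6 kN.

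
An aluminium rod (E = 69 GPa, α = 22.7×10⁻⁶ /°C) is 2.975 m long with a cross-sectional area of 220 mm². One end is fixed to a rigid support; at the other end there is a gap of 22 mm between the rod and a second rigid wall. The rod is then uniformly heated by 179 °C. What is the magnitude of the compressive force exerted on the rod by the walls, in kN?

Free thermal elongation = αΔT L = 22.7×10⁻⁶ × 179 × 2975 = 12.09 mm.
Since δ_free = 12.1 mm is less than the 22 mm gap, the rod never touches the wall. No axial force develops.

P ≈ 0 kN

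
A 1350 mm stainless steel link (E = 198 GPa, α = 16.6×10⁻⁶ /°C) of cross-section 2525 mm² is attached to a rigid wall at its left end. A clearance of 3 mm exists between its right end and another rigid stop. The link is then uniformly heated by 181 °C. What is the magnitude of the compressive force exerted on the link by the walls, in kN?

P ≈ 391 kN

Free thermal elongation = αΔT L = 16.6×10⁻⁶ × 181 × 1350 = 4.056 mm.
After closing the 3 mm clearance, 4.056 − 3 = 1.056 mm of expansion remains to be suppressed by the wall.
That suppressed elongation corresponds to σ = E·Δ/L = 198×10³ × 1.056/1350 = 154.9 MPa.
Force on the wall = σA = 154.9 × 2525 mm² = 391.1 kN.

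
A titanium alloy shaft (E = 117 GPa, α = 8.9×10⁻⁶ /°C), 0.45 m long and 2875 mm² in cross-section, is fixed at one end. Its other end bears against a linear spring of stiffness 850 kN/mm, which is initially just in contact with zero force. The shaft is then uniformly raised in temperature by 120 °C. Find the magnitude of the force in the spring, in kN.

The unrestrained thermal change is αΔT L = 8.9×10⁻⁶ × 120 × 450 = 0.4806 mm.
Let P be the compressive force at the spring. The shaft shortens elastically by PL/(AE) and the spring compresses by P/k; together these equal δ_free.
So P = δ_free / [L/(AE) + 1/k] = 0.4806 / [ 450/(2875×117×10³) + 1/(850×10³) ].
P = 0.4806 / 2.514×10⁻⁶ = 191100 N.

P ≈ 191 kN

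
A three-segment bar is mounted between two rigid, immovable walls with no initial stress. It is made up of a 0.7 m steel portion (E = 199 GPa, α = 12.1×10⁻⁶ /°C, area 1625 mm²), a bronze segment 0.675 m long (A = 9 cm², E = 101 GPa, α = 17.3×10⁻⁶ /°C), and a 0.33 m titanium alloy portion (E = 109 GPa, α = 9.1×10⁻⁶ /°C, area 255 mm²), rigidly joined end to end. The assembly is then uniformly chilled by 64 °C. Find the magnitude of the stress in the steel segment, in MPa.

σ ≈ 42.5 MPa (tensile)

With the walls removed the bar would change length by δ_free = Σ αᵢΔT Lᵢ = 12.1×10⁻⁶×64×700 + 17.3×10⁻⁶×64×675 + 9.1×10⁻⁶×64×330 = 1.482 mm.
The walls prevent any net length change, so an axial force P (same in every segment) develops. Compatibility: P · Σ Lᵢ/(AᵢEᵢ) = δ_free.
Σ Lᵢ/(AᵢEᵢ) = 700/(1625×199×10³) + 675/(900×101×10³) + 330/(255×109×10³) = 2.146×10⁻⁵ mm/N.
Hence P = δ_free / Σ(L/AE) = 1.482/2.146×10⁻⁵ = 69.03 kN (tensile).
σ_{steel} = P / A = 69030 / 1625 = 42.48 MPa.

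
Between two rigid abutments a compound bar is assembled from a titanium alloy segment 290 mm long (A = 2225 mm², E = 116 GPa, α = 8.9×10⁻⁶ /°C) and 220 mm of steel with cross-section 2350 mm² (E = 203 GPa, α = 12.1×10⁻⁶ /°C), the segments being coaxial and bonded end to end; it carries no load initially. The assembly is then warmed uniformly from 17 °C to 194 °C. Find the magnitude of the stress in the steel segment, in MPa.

σ ≈ 249 MPa (compressive)

With the walls removed the bar would change length by δ_free = Σ αᵢΔT Lᵢ = 8.9×10⁻⁶×177×290 + 12.1×10⁻⁶×177×220 = 0.928 mm.
The walls prevent any net length change, so an axial force P (same in every segment) develops. Compatibility: P · Σ Lᵢ/(AᵢEᵢ) = δ_free.
Σ Lᵢ/(AᵢEᵢ) = 290/(2225×116×10³) + 220/(2350×203×10³) = 1.585×10⁻⁶ mm/N.
P = 0.928 / 1.585×10⁻⁶ = 585600 N = 585.6 kN, compressive.
σ_{steel} = P / A = 585600 / 2350 = 249.2 MPa.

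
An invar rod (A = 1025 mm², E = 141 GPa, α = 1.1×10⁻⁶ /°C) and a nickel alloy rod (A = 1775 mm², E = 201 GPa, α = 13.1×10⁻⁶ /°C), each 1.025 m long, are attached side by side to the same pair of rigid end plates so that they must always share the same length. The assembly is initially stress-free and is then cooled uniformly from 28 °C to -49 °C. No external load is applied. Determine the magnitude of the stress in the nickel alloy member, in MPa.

Equilibrium of a rigid end plate with no external load gives equal and opposite internal forces ±P in the two members. Since α_{nickel alloy} > α_{invar}, cooling drives the nickel alloy into tension and the invar into compression.
Compatibility of the two members (thermal + elastic change equal): (α₁ − α₂)ΔT = P·[1/(A₁E₁) + 1/(A₂E₂)].
|α₁ − α₂|·ΔT = 12×10⁻⁶ × 77 = 0.000924.
1/(A₁E₁) + 1/(A₂E₂) = 1/(1025×141×10³) + 1/(1775×201×10³) = 9.722×10⁻⁹ N⁻¹.
So P = 0.000924 / 9.722×10⁻⁹ = 95.04 kN.
σ_{nickel alloy} = P/A₂ = 95040/1775 = 53.54 MPa, tensile.

σ ≈ 53.5 MPa (tensile)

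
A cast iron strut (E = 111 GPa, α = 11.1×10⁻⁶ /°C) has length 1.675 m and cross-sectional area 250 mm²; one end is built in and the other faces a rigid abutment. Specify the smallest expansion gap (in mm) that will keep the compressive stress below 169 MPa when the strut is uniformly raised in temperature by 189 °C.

Free expansion if unrestrained: δ_free = αΔT L = 11.1×10⁻⁶ × 189 × 1675 = 3.514 mm.
A stress of 169 MPa corresponds to the wall pushing the strut back by σL/E = 169×1675/(111×10³) = 2.55 mm.
The gap must absorb the remainder: g_min = 3.514 − 2.55 = 0.9638 mm.

g ≈ 0.964 mm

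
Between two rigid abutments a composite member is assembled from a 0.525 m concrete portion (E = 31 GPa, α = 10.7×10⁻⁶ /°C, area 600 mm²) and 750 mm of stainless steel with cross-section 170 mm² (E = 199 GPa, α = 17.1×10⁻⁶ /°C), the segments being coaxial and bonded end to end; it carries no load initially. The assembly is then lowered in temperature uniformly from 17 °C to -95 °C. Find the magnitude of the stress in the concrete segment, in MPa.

If the supports were absent, the total length change would be Σ αᵢΔT Lᵢ = 10.7×10⁻⁶×112×525 + 17.1×10⁻⁶×112×750 = 2.066 mm.
The walls prevent any net length change, so an axial force P (same in every segment) develops. Compatibility: P · Σ Lᵢ/(AᵢEᵢ) = δ_free.
The series flexibility is Σ Lᵢ/(AᵢEᵢ) = 525/(600×31×10³) + 750/(170×199×10³) = 5.04×10⁻⁵ mm/N.
So P = 2.066 / 5.04×10⁻⁵ = 40.99 kN, tensile.
σ_{concrete} = P / A = 40990 / 600 = 68.31 MPa.

σ ≈ 68.3 MPa (tensile)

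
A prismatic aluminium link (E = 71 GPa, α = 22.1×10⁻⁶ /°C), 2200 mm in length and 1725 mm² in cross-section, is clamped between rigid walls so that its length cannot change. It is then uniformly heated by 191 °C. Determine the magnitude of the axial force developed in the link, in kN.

With zero net strain, σ = E·αΔT = 71 GPa × 22.1×10⁻⁶ × 191 = 299.7 MPa.
Axial force P = σA = 299.7 × 1725 = 517000 N = 517 kN, compressive.

P ≈ 517 kN (compressive)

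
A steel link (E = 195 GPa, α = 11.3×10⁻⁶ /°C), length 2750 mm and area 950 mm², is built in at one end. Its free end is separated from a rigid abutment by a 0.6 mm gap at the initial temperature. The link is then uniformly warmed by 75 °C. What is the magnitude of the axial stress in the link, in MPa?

Free thermal elongation = αΔT L = 11.3×10⁻⁶ × 75 × 2750 = 2.331 mm.
After closing the 0.6 mm clearance, 2.331 − 0.6 = 1.731 mm of expansion remains to be suppressed by the wall.
Compatibility: PL/(AE) = 1.731 mm, so σ = P/A = E × (1.731/2750) = 122.7 MPa.

σ ≈ 123 MPa (compressive)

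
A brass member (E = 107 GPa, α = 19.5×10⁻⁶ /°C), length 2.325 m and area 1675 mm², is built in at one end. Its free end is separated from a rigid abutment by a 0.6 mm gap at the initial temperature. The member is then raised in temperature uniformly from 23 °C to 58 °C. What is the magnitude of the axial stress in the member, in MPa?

If the wall were absent the member would grow by αΔT L = 19.5×10⁻⁶ × 35 × 2325 = 1.587 mm.
This exceeds the 0.6 mm gap, so the wall pushes back. The portion of expansion that must be recovered elastically is δ_free − gap = 1.587 − 0.6 = 0.9868 mm.
That suppressed elongation corresponds to σ = E·Δ/L = 107×10³ × 0.9868/2325 = 45.41 MPa.

σ ≈ 45.4 MPa (compressive)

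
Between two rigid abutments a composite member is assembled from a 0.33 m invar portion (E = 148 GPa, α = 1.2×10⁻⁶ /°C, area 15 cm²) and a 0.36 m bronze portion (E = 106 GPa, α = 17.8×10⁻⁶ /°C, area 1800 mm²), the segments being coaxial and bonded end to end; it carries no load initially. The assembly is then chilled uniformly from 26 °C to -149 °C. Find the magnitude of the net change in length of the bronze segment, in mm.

Free thermal contraction of the whole bar: Σ αᵢΔT Lᵢ = 1.2×10⁻⁶×175×330 + 17.8×10⁻⁶×175×360 = 1.191 mm.
Since the ends are fixed, an axial force P builds up, equal in every segment, with P · Σ Lᵢ/(AᵢEᵢ) = δ_free.
Σ Lᵢ/(AᵢEᵢ) = 330/(1500×148×10³) + 360/(1800×106×10³) = 3.373×10⁻⁶ mm/N.
P = 1.191 / 3.373×10⁻⁶ = 353000 N = 353 kN, tensile.
For the bronze segment, free thermal change = 17.8×10⁻⁶×175×360 = 1.121 mm and elastic change from P = 353000×360/(1800×106×10³) = 0.666 mm; these oppose, so the net change is 0.455 mm (segment shortens).

|ΔL| ≈ 0.455 mm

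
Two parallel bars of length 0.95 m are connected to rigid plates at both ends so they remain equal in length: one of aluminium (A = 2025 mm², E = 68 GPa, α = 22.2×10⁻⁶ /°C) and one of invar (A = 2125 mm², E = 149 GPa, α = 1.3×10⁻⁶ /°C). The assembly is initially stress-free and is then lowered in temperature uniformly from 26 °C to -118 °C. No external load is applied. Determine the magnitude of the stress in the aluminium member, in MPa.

The aluminium has the larger α, so on cooling it would change length more than the invar if both were free. The rigid plates force a common final length, so the aluminium is put into tension and the invar into compression, with equal and opposite forces P (no external load).
Compatibility of the two members (thermal + elastic change equal): (α₁ − α₂)ΔT = P·[1/(A₁E₁) + 1/(A₂E₂)].
|α₁ − α₂|·ΔT = 20.9×10⁻⁶ × 144 = 0.00301.
1/(A₁E₁) + 1/(A₂E₂) = 1/(2025×68×10³) + 1/(2125×149×10³) = 1.042×10⁻⁸ N⁻¹.
So P = 0.00301 / 1.042×10⁻⁸ = 288.8 kN.
σ_{aluminium} = P/A₁ = 288800/2025 = 142.6 MPa, tensile.

σ ≈ 143 MPa (tensile)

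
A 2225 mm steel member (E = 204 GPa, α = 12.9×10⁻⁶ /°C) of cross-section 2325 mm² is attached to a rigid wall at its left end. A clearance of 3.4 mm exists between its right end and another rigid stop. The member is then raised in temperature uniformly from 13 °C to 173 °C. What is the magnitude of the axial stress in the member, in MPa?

σ ≈ 109 MPa (compressive)

If the wall were absent the member would grow by αΔT L = 12.9×10⁻⁶ × 160 × 2225 = 4.592 mm.
After closing the 3.4 mm clearance, 4.592 − 3.4 = 1.192 mm of expansion remains to be suppressed by the wall.
So σ = E(δ_free − g)/L = 204×10³ × 1.192/2225 = 109.3 MPa.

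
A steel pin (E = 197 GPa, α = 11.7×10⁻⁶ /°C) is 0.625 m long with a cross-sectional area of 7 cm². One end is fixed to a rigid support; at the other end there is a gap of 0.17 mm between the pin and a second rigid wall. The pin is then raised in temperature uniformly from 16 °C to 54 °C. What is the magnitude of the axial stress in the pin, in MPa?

Free thermal elongation = αΔT L = 11.7×10⁻⁶ × 38 × 625 = 0.2779 mm.
After closing the 0.17 mm clearance, 0.2779 − 0.17 = 0.1079 mm of expansion remains to be suppressed by the wall.
So σ = E(δ_free − g)/L = 197×10³ × 0.1079/625 = 34 MPa.

σ ≈ 34 MPa (compressive)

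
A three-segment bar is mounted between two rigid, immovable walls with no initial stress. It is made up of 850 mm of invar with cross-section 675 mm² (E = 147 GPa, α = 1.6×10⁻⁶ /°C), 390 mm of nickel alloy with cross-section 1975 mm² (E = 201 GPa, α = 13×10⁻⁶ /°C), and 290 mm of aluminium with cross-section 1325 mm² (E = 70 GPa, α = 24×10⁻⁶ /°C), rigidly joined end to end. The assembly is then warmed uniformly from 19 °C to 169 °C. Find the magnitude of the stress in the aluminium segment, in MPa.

σ ≈ 120 MPa (compressive)

With the walls removed the bar would change length by δ_free = Σ αᵢΔT Lᵢ = 1.6×10⁻⁶×150×850 + 13×10⁻⁶×150×390 + 24×10⁻⁶×150×290 = 2.009 mm.
The walls prevent any net length change, so an axial force P (same in every segment) develops. Compatibility: P · Σ Lᵢ/(AᵢEᵢ) = δ_free.
The series flexibility is Σ Lᵢ/(AᵢEᵢ) = 850/(675×147×10³) + 390/(1975×201×10³) + 290/(1325×70×10³) = 1.268×10⁻⁵ mm/N.
Hence P = δ_free / Σ(L/AE) = 2.009/1.268×10⁻⁵ = 158.5 kN (compressive).
σ_{aluminium} = P / A = 158500 / 1325 = 119.6 MPa.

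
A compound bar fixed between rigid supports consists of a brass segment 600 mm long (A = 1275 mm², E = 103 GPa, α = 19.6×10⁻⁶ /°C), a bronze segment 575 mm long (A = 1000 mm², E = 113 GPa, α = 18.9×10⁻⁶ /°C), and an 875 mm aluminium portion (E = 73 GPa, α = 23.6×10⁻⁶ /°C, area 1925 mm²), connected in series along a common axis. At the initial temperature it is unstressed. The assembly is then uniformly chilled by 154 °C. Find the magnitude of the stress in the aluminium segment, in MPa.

Free thermal contraction of the whole bar: Σ αᵢΔT Lᵢ = 19.6×10⁻⁶×154×600 + 18.9×10⁻⁶×154×575 + 23.6×10⁻⁶×154×875 = 6.665 mm.
The walls prevent any net length change, so an axial force P (same in every segment) develops. Compatibility: P · Σ Lᵢ/(AᵢEᵢ) = δ_free.
Σ Lᵢ/(AᵢEᵢ) = 600/(1275×103×10³) + 575/(1000×113×10³) + 875/(1925×73×10³) = 1.588×10⁻⁵ mm/N.
So P = 6.665 / 1.588×10⁻⁵ = 419.6 kN, tensile.
σ_{aluminium} = P / A = 419600 / 1925 = 218 MPa.

σ ≈ 218 MPa (tensile)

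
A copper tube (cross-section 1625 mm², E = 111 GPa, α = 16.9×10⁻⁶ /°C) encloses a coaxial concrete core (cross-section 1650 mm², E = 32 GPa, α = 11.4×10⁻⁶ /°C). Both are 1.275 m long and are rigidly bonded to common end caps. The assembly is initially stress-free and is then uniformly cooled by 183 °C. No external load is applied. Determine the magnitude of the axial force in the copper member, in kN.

P ≈ 41.1 kN (tensile in the copper)

The copper has the larger α, so on cooling it would change length more than the concrete if both were free. The rigid plates force a common final length, so the copper is put into tension and the concrete into compression, with equal and opposite forces P (no external load).
Setting the final lengths equal and cancelling L: (α₁ − α₂)ΔT = P/(A₁E₁) + P/(A₂E₂).
|α₁ − α₂|·ΔT = 5.5×10⁻⁶ × 183 = 0.001006.
1/(A₁E₁) + 1/(A₂E₂) = 1/(1625×111×10³) + 1/(1650×32×10³) = 2.448×10⁻⁸ N⁻¹.
P = 0.001006 / 2.448×10⁻⁸ = 41110 N = 41.11 kN.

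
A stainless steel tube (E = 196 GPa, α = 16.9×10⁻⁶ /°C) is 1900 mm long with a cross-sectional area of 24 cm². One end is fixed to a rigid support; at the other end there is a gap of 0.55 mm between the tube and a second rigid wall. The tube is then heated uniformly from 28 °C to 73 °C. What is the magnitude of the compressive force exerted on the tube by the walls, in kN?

P ≈ 222 kN

If the wall were absent the tube would grow by αΔT L = 16.9×10⁻⁶ × 45 × 1900 = 1.445 mm.
The gap closes (δ_free > 0.55 mm) and the wall then resists a further 1.445 − 0.55 = 0.8949 mm of expansion.
So σ = E(δ_free − g)/L = 196×10³ × 0.8949/1900 = 92.32 MPa.
P = σA = 92.32 × 2400 = 221.6 kN.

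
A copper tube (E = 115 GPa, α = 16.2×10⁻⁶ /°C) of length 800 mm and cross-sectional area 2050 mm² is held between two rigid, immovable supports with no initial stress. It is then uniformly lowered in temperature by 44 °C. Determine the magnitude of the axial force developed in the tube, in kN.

Full restraint means ε = 0, so the stress is σ = EαΔT = 115×10³ × 16.2×10⁻⁶ × 44 = 81.97 MPa.
Then P = σA = 81.97 × 2050 mm² = 168 kN, tensile.

P ≈ 168 kN (tensile)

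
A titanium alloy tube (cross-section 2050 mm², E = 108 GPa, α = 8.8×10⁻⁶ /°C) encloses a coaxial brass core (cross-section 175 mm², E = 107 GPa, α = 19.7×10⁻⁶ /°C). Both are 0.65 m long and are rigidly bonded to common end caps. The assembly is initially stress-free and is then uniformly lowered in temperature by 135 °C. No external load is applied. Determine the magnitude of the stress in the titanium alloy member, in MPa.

σ ≈ 12.4 MPa (compressive)

Both members must finish at the same length. With the larger α, the brass tends to over-contract; the plates restrain it, putting the brass in tension and the titanium alloy in compression. With no external load the two internal forces are equal and opposite, magnitude P.
Compatibility of the two members (thermal + elastic change equal): (α₁ − α₂)ΔT = P·[1/(A₁E₁) + 1/(A₂E₂)].
|α₁ − α₂|·ΔT = 10.9×10⁻⁶ × 135 = 0.001471.
1/(A₁E₁) + 1/(A₂E₂) = 1/(2050×108×10³) + 1/(175×107×10³) = 5.792×10⁻⁸ N⁻¹.
P = 0.001471 / 5.792×10⁻⁸ = 25410 N = 25.41 kN.
σ_{titanium alloy} = P/A₁ = 25410/2050 = 12.39 MPa, compressive.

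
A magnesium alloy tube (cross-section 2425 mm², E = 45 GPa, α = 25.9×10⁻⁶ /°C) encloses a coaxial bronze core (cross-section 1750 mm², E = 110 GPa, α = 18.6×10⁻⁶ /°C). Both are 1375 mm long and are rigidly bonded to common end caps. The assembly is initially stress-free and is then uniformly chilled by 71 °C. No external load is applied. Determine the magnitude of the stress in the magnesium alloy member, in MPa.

σ ≈ 14.9 MPa (tensile)

The magnesium alloy has the larger α, so on cooling it would change length more than the bronze if both were free. The rigid plates force a common final length, so the magnesium alloy is put into tension and the bronze into compression, with equal and opposite forces P (no external load).
Equating the net (thermal + elastic) strains gives |α₁ − α₂|·ΔT = P·[1/(A₁E₁) + 1/(A₂E₂)].
|α₁ − α₂|·ΔT = 7.3×10⁻⁶ × 71 = 0.0005183.
1/(A₁E₁) + 1/(A₂E₂) = 1/(2425×45×10³) + 1/(1750×110×10³) = 1.436×10⁻⁸ N⁻¹.
P = 0.0005183 / 1.436×10⁻⁸ = 36100 N = 36.1 kN.
σ_{magnesium alloy} = P/A₁ = 36100/2425 = 14.89 MPa, tensile.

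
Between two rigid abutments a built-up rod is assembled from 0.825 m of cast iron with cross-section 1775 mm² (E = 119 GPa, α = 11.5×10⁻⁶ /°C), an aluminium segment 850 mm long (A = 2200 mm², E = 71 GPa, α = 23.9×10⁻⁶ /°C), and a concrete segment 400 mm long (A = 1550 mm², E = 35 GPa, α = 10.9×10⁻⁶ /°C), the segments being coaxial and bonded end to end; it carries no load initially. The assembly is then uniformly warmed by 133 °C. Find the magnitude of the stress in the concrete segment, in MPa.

Free thermal expansion of the whole bar: Σ αᵢΔT Lᵢ = 11.5×10⁻⁶×133×825 + 23.9×10⁻⁶×133×850 + 10.9×10⁻⁶×133×400 = 4.544 mm.
Since the ends are fixed, an axial force P builds up, equal in every segment, with P · Σ Lᵢ/(AᵢEᵢ) = δ_free.
The series flexibility is Σ Lᵢ/(AᵢEᵢ) = 825/(1775×119×10³) + 850/(2200×71×10³) + 400/(1550×35×10³) = 1.672×10⁻⁵ mm/N.
Hence P = δ_free / Σ(L/AE) = 4.544/1.672×10⁻⁵ = 271.7 kN (compressive).
σ_{concrete} = P / A = 271700 / 1550 = 175.3 MPa.

σ ≈ 175 MPa (compressive)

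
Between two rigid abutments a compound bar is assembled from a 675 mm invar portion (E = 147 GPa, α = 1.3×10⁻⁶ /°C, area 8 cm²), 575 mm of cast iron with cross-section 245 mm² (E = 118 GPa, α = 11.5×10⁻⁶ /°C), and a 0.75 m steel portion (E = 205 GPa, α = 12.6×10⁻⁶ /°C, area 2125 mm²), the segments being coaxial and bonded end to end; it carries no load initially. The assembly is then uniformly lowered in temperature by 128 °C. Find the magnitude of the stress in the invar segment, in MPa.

If the supports were absent, the total length change would be Σ αᵢΔT Lᵢ = 1.3×10⁻⁶×128×675 + 11.5×10⁻⁶×128×575 + 12.6×10⁻⁶×128×750 = 2.168 mm.
The rigid supports impose zero overall length change; the single axial force P common to all segments must satisfy P Σ Lᵢ/(AᵢEᵢ) = δ_free.
Σ Lᵢ/(AᵢEᵢ) = 675/(800×147×10³) + 575/(245×118×10³) + 750/(2125×205×10³) = 2.735×10⁻⁵ mm/N.
So P = 2.168 / 2.735×10⁻⁵ = 79.28 kN, tensile.
σ_{invar} = P / A = 79280 / 800 = 99.1 MPa.

σ ≈ 99.1 MPa (tensile)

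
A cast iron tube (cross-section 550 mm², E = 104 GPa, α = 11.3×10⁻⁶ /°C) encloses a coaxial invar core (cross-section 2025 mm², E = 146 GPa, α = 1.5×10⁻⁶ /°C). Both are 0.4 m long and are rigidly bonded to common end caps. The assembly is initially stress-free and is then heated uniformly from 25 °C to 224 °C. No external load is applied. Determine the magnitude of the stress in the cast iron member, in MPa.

Both members must finish at the same length. With the larger α, the cast iron tends to over-expand; the plates restrain it, putting the cast iron in compression and the invar in tension. With no external load the two internal forces are equal and opposite, magnitude P.
Equating the net (thermal + elastic) strains gives |α₁ − α₂|·ΔT = P·[1/(A₁E₁) + 1/(A₂E₂)].
|α₁ − α₂|·ΔT = 9.8×10⁻⁶ × 199 = 0.00195.
1/(A₁E₁) + 1/(A₂E₂) = 1/(550×104×10³) + 1/(2025×146×10³) = 2.086×10⁻⁸ N⁻¹.
P = 0.00195 / 2.086×10⁻⁸ = 93470 N = 93.47 kN.
σ_{cast iron} = P/A₁ = 93470/550 = 169.9 MPa, compressive.

σ ≈ 170 MPa (compressive)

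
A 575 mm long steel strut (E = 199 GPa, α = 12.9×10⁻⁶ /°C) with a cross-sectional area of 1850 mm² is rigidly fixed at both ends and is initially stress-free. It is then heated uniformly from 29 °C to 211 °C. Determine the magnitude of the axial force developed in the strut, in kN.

P ≈ 864 kN (compressive)

Full restraint means ε = 0, so the stress is σ = EαΔT = 199×10³ × 12.9×10⁻⁶ × 182 = 467.2 MPa.
Then P = σA = 467.2 × 1850 mm² = 864.3 kN, compressive.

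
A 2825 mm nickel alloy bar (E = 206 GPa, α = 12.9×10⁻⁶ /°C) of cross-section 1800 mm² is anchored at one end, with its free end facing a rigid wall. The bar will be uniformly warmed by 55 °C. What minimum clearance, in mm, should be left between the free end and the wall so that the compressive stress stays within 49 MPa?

Free expansion if unrestrained: δ_free = αΔT L = 12.9×10⁻⁶ × 55 × 2825 = 2.004 mm.
At the allowable stress the elastic shortening the wall may impose is σL/E = 49 × 2825 / (206×10³) = 0.672 mm.
The gap must absorb the remainder: g_min = 2.004 − 0.672 = 1.332 mm.

g ≈ 1.33 mm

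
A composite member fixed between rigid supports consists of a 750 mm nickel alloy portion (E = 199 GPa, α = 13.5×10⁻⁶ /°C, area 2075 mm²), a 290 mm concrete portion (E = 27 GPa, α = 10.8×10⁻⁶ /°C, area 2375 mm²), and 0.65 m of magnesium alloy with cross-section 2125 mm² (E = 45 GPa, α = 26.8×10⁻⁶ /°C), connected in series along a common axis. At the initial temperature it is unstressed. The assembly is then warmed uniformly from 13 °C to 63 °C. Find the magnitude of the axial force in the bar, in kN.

With the walls removed the bar would change length by δ_free = Σ αᵢΔT Lᵢ = 13.5×10⁻⁶×50×750 + 10.8×10⁻⁶×50×290 + 26.8×10⁻⁶×50×650 = 1.534 mm.
The rigid supports impose zero overall length change; the single axial force P common to all segments must satisfy P Σ Lᵢ/(AᵢEᵢ) = δ_free.
The series flexibility is Σ Lᵢ/(AᵢEᵢ) = 750/(2075×199×10³) + 290/(2375×27×10³) + 650/(2125×45×10³) = 1.314×10⁻⁵ mm/N.
Hence P = δ_free / Σ(L/AE) = 1.534/1.314×10⁻⁵ = 116.8 kN (compressive).

P ≈ 117 kN (compressive)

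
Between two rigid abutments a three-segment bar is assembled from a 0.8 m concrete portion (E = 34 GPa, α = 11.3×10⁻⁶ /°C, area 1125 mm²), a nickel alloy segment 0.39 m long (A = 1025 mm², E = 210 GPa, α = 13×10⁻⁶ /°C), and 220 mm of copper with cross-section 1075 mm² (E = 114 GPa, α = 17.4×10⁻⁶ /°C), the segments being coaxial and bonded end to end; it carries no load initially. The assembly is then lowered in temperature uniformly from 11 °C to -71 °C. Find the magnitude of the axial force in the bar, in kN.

With the walls removed the bar would change length by δ_free = Σ αᵢΔT Lᵢ = 11.3×10⁻⁶×82×800 + 13×10⁻⁶×82×390 + 17.4×10⁻⁶×82×220 = 1.471 mm.
Since the ends are fixed, an axial force P builds up, equal in every segment, with P · Σ Lᵢ/(AᵢEᵢ) = δ_free.
Σ Lᵢ/(AᵢEᵢ) = 800/(1125×34×10³) + 390/(1025×210×10³) + 220/(1075×114×10³) = 2.452×10⁻⁵ mm/N.
Hence P = δ_free / Σ(L/AE) = 1.471/2.452×10⁻⁵ = 59.98 kN (tensile).

P ≈ 60 kN (tensile)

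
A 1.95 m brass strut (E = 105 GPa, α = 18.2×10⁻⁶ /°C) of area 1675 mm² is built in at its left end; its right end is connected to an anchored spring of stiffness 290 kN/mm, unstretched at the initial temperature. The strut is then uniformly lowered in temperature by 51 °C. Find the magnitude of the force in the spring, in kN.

If the spring were absent the strut would shorten by αΔT L = 18.2×10⁻⁶ × 51 × 1950 = 1.81 mm.
With a force P in the spring, the elastic change of the strut is PL/(AE) and that of the spring is P/k; compatibility requires their sum to equal δ_free.
So P = δ_free / [L/(AE) + 1/k] = 1.81 / [ 1950/(1675×105×10³) + 1/(290×10³) ].
P = 1.81 / 1.454×10⁻⁵ = 124500 N.

P ≈ 125 kN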